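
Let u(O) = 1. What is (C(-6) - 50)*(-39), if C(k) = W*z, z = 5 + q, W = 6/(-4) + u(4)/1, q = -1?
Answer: 2028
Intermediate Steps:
W = -½ (W = 6/(-4) + 1/1 = 6*(-¼) + 1*1 = -3/2 + 1 = -½ ≈ -0.50000)
z = 4 (z = 5 - 1 = 4)
C(k) = -2 (C(k) = -½*4 = -2)
(C(-6) - 50)*(-39) = (-2 - 50)*(-39) = -52*(-39) = 2028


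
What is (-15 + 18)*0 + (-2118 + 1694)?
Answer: -424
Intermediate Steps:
(-15 + 18)*0 + (-2118 + 1694) = 3*0 - 424 = 0 - 424 = -424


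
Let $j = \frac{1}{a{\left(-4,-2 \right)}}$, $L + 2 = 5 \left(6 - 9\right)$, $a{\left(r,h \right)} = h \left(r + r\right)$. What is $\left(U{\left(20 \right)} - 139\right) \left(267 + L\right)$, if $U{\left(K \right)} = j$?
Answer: $- \frac{277875}{8} \approx -34734.0$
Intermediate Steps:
$a{\left(r,h \right)} = 2 h r$ ($a{\left(r,h \right)} = h 2 r = 2 h r$)
$L = -17$ ($L = -2 + 5 \left(6 - 9\right) = -2 + 5 \left(-3\right) = -2 - 15 = -17$)
$j = \frac{1}{16}$ ($j = \frac{1}{2 \left(-2\right) \left(-4\right)} = \frac{1}{16} \approx 0.0625$)
$U{\left(K \right)} = \frac{1}{16}$
$\left(U{\left(20 \right)} - 139\right) \left(267 + L\right) = \left(\frac{1}{16} - 139\right) \left(267 - 17\right) = \left(- \frac{2223}{16}\right) 250 = - \frac{277875}{8}$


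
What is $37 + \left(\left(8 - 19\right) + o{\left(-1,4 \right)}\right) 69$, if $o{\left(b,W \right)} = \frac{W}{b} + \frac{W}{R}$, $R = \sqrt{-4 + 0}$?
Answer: $-998 - 138 i \approx -998.0 - 138.0 i$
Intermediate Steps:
$R = 2 i$ ($R = \sqrt{-4} = 2 i \approx 2.0 i$)
$o{\left(b,W \right)} = \frac{W}{b} - \frac{i W}{2}$ ($o{\left(b,W \right)} = \frac{W}{b} + \frac{W}{2 i} = \frac{W}{b} + W \left(- \frac{i}{2}\right) = \frac{W}{b} - \frac{i W}{2}$)
$37 + \left(\left(8 - 19\right) + o{\left(-1,4 \right)}\right) 69 = 37 + \left(\left(8 - 19\right) + \left(\frac{4}{-1} - \frac{1}{2} i 4\right)\right) 69 = 37 + \left(-11 + \left(4 \left(-1\right) - 2 i\right)\right) 69 = 37 + \left(-11 - \left(4 + 2 i\right)\right) 69 = 37 + \left(-15 - 2 i\right) 69 = 37 - \left(1035 + 138 i\right) = -998 - 138 i$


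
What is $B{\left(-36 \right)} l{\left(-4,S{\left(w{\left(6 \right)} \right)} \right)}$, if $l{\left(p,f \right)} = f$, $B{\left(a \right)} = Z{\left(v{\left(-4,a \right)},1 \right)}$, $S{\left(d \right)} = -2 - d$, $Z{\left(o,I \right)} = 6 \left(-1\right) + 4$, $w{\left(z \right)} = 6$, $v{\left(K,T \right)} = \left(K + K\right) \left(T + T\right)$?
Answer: $16$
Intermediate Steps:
$v{\left(K,T \right)} = 4 K T$ ($v{\left(K,T \right)} = 2 K 2 T = 4 K T$)
$Z{\left(o,I \right)} = -2$ ($Z{\left(o,I \right)} = -6 + 4 = -2$)
$B{\left(a \right)} = -2$
$B{\left(-36 \right)} l{\left(-4,S{\left(w{\left(6 \right)} \right)} \right)} = - 2 \left(-2 - 6\right) = \left(-2\right) \left(-8\right) = 16$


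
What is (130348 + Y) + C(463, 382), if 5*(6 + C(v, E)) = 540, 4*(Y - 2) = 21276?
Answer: 135771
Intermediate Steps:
Y = 5321 (Y = 2 + (1/4)*21276 = 2 + 5319 = 5321)
C(v, E) = 102 (C(v, E) = -6 + (1/5)*540 = -6 + 108 = 102)
(130348 + Y) + C(463, 382) = (130348 + 5321) + 102 = 135669 + 102 = 135771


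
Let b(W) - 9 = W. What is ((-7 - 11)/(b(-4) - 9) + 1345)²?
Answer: 7284601/4 ≈ 1.8212e+6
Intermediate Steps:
b(W) = 9 + W
((-7 - 11)/(b(-4) - 9) + 1345)² = ((-7 - 11)/((9 - 4) - 9) + 1345)² = (-18/(5 - 9) + 1345)² = (-18/(-4) + 1345)² = (-18*(-¼) + 1345)² = (9/2 + 1345)² = (2699/2)² = 7284601/4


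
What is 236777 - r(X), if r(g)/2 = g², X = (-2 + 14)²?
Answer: 195305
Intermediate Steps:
X = 144 (X = 12² = 144)
r(g) = 2*g²
236777 - r(X) = 236777 - 2*144² = 236777 - 2*20736 = 236777 - 1*41472 = 236777 - 41472 = 195305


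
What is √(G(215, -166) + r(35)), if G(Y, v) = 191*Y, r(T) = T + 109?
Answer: 203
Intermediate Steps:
r(T) = 109 + T
√(G(215, -166) + r(35)) = √(191*215 + (109 + 35)) = √(41065 + 144) = √41209 = 203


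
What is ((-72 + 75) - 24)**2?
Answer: 441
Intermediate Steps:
((-72 + 75) - 24)**2 = (3 - 24)**2 = (-21)**2 = 441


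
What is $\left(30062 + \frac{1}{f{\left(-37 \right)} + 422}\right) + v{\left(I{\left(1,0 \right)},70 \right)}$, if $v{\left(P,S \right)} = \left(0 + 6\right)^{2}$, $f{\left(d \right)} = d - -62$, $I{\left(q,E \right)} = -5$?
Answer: $\frac{13453807}{447} \approx 30098.0$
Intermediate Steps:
$f{\left(d \right)} = 62 + d$ ($f{\left(d \right)} = d + 62 = 62 + d$)
$v{\left(P,S \right)} = 36$ ($v{\left(P,S \right)} = 6^{2} = 36$)
$\left(30062 + \frac{1}{f{\left(-37 \right)} + 422}\right) + v{\left(I{\left(1,0 \right)},70 \right)} = \left(30062 + \frac{1}{\left(62 - 37\right) + 422}\right) + 36 = \left(30062 + \frac{1}{25 + 422}\right) + 36 = \left(30062 + \frac{1}{447}\right) + 36 = \frac{13437715}{447} + 36 = \frac{13453807}{447}$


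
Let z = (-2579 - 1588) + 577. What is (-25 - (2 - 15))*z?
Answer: 43080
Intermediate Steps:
z = -3590 (z = -4167 + 577 = -3590)
(-25 - (2 - 15))*z = (-25 - (2 - 15))*(-3590) = (-25 - 1*(-13))*(-3590) = (-25 + 13)*(-3590) = -12*(-3590) = 43080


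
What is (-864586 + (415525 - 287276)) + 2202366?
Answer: 1466029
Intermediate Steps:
(-864586 + (415525 - 287276)) + 2202366 = (-864586 + 128249) + 2202366 = -736337 + 2202366 = 1466029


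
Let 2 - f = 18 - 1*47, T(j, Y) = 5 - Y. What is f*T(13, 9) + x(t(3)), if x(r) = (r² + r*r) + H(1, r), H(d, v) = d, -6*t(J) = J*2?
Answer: -121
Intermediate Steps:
t(J) = -J/3 (t(J) = -J*2/6 = -J/3)
x(r) = 1 + 2*r² (x(r) = (r² + r*r) + 1 = (r² + r²) + 1 = 2*r² + 1 = 1 + 2*r²)
f = 31 (f = 2 - (18 - 1*47) = 2 - (18 - 47) = 2 - 1*(-29) = 2 + 29 = 31)
f*T(13, 9) + x(t(3)) = 31*(5 - 1*9) + (1 + 2*(-⅓*3)²) = 31*(5 - 9) + (1 + 2*(-1)²) = 31*(-4) + (1 + 2*1) = -124 + (1 + 2) = -124 + 3 = -121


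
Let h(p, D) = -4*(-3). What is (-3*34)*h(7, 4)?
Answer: -1224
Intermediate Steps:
h(p, D) = 12
(-3*34)*h(7, 4) = -3*34*12 = -102*12 = -1224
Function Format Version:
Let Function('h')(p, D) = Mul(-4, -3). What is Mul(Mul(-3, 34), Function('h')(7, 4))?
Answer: -1224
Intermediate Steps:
Function('h')(p, D) = 12
Mul(Mul(-3, 34), Function('h')(7, 4)) = Mul(Mul(-3, 34), 12) = Mul(-102, 12) = -1224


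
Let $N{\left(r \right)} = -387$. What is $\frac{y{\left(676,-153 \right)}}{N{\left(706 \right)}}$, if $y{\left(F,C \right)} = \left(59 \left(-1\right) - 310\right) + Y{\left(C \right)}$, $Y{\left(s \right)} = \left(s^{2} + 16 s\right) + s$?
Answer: $- \frac{2271}{43} \approx -52.814$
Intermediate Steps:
$Y{\left(s \right)} = s^{2} + 17 s$
$y{\left(F,C \right)} = -369 + C \left(17 + C\right)$ ($y{\left(F,C \right)} = \left(59 \left(-1\right) - 310\right) + C \left(17 + C\right) = \left(-59 - 310\right) + C \left(17 + C\right) = -369 + C \left(17 + C\right)$)
$\frac{y{\left(676,-153 \right)}}{N{\left(706 \right)}} = \frac{-369 - 153 \left(17 - 153\right)}{-387} = \left(-369 - -20808\right) \left(- \frac{1}{387}\right) = \left(-369 + 20808\right) \left(- \frac{1}{387}\right) = 20439 \left(- \frac{1}{387}\right) = - \frac{2271}{43}$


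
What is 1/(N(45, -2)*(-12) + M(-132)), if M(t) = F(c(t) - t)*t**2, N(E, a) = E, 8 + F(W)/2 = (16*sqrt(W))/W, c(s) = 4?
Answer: -131903/35764221924 - 968*sqrt(34)/8941055481 ≈ -4.3194e-6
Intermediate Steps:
F(W) = -16 + 32/sqrt(W) (F(W) = -16 + 2*((16*sqrt(W))/W) = -16 + 2*(16/sqrt(W)) = -16 + 32/sqrt(W))
M(t) = t**2*(-16 + 32/sqrt(4 - t)) (M(t) = (-16 + 32/sqrt(4 - t))*t**2 = t**2*(-16 + 32/sqrt(4 - t)))
1/(N(45, -2)*(-12) + M(-132)) = 1/(45*(-12) + (-16*(-132)**2 + 32*(-132)**2/sqrt(4 - 1*(-132)))) = 1/(-540 + (-16*17424 + 32*17424/sqrt(4 + 132))) = 1/(-540 + (-278784 + 32*17424/sqrt(136))) = 1/(-540 + (-278784 + 32*17424*(sqrt(34)/68))) = 1/(-540 + (-278784 + 139392*sqrt(34)/17)) = 1/(-279324 + 139392*sqrt(34)/17)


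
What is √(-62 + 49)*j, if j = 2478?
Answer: 2478*I*√13 ≈ 8934.6*I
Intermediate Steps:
√(-62 + 49)*j = √(-62 + 49)*2478 = √(-13)*2478 = (I*√13)*2478 = 2478*I*√13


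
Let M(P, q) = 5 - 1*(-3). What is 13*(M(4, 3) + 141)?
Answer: 1937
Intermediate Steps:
M(P, q) = 8 (M(P, q) = 5 + 3 = 8)
13*(M(4, 3) + 141) = 13*(8 + 141) = 13*149 = 1937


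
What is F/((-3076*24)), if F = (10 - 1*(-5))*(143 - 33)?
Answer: -275/12304 ≈ -0.022350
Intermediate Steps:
F = 1650 (F = (10 + 5)*110 = 15*110 = 1650)
F/((-3076*24)) = 1650/((-3076*24)) = 1650/(-73824) = 1650*(-1/73824) = -275/12304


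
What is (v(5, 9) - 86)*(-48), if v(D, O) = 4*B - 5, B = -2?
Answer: 4752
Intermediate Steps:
v(D, O) = -13 (v(D, O) = 4*(-2) - 5 = -8 - 5 = -13)
(v(5, 9) - 86)*(-48) = (-13 - 86)*(-48) = -99*(-48) = 4752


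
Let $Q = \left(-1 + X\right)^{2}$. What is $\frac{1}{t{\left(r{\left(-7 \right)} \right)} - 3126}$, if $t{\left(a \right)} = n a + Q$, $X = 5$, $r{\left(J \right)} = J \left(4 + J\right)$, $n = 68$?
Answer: $- \frac{1}{1682} \approx -0.00059453$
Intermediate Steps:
$Q = 16$ ($Q = \left(-1 + 5\right)^{2} = 4^{2} = 16$)
$t{\left(a \right)} = 16 + 68 a$ ($t{\left(a \right)} = 68 a + 16 = 16 + 68 a$)
$\frac{1}{t{\left(r{\left(-7 \right)} \right)} - 3126} = \frac{1}{\left(16 + 68 \left(- 7 \left(4 - 7\right)\right)\right) - 3126} = \frac{1}{\left(16 + 68 \left(\left(-7\right) \left(-3\right)\right)\right) - 3126} = \frac{1}{\left(16 + 68 \cdot 21\right) - 3126} = \frac{1}{\left(16 + 1428\right) - 3126} = \frac{1}{1444 - 3126} = \frac{1}{-1682} = - \frac{1}{1682}$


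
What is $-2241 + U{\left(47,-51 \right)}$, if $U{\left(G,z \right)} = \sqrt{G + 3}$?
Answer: $-2241 + 5 \sqrt{2} \approx -2233.9$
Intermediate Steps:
$U{\left(G,z \right)} = \sqrt{3 + G}$
$-2241 + U{\left(47,-51 \right)} = -2241 + \sqrt{3 + 47} = -2241 + \sqrt{50} = -2241 + 5 \sqrt{2}$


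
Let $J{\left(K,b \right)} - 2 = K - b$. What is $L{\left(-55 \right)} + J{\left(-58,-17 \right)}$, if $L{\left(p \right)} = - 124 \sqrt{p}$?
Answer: $-39 - 124 i \sqrt{55} \approx -39.0 - 919.61 i$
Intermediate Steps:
$J{\left(K,b \right)} = 2 + K - b$ ($J{\left(K,b \right)} = 2 + \left(K - b\right) = 2 + K - b$)
$L{\left(-55 \right)} + J{\left(-58,-17 \right)} = - 124 \sqrt{-55} - 39 = - 124 i \sqrt{55} + \left(2 - 58 + 17\right) = - 124 i \sqrt{55} - 39 = -39 - 124 i \sqrt{55}$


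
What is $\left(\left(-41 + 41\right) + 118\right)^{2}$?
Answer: $13924$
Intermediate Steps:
$\left(\left(-41 + 41\right) + 118\right)^{2} = \left(0 + 118\right)^{2} = 118^{2} = 13924$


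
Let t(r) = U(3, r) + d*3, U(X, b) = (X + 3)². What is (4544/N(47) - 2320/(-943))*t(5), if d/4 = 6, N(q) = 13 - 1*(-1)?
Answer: 233143488/6601 ≈ 35319.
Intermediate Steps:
N(q) = 14 (N(q) = 13 + 1 = 14)
d = 24 (d = 4*6 = 24)
U(X, b) = (3 + X)²
t(r) = 108 (t(r) = (3 + 3)² + 24*3 = 6² + 72 = 36 + 72 = 108)
(4544/N(47) - 2320/(-943))*t(5) = (4544/14 - 2320/(-943))*108 = (4544*(1/14) - 2320*(-1/943))*108 = (2272/7 + 2320/943)*108 = (2158736/6601)*108 = 233143488/6601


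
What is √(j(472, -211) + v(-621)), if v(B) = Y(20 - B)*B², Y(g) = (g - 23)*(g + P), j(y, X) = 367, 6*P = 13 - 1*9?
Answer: √152925938917 ≈ 3.9106e+5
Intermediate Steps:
P = ⅔ (P = (13 - 1*9)/6 = (13 - 9)/6 = (⅙)*4 = ⅔ ≈ 0.66667)
Y(g) = (-23 + g)*(⅔ + g) (Y(g) = (g - 23)*(g + ⅔) = (-23 + g)*(⅔ + g))
v(B) = B²*(-462 + (20 - B)² + 67*B/3) (v(B) = (-46/3 + (20 - B)² - 67*(20 - B)/3)*B² = (-46/3 + (20 - B)² + (-1340/3 + 67*B/3))*B² = (-462 + (20 - B)² + 67*B/3)*B² = B²*(-462 + (20 - B)² + 67*B/3))
√(j(472, -211) + v(-621)) = √(367 + (-621)²*(-62 + (-621)² - 53/3*(-621))) = √(367 + 385641*(-62 + 385641 + 10971)) = √(367 + 385641*396550) = √(367 + 152925938550) = √152925938917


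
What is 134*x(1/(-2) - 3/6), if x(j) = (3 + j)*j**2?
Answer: 268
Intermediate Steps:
x(j) = j**2*(3 + j)
134*x(1/(-2) - 3/6) = 134*((1/(-2) - 3/6)**2*(3 + (1/(-2) - 3/6))) = 134*((1*(-1/2) - 3*1/6)**2*(3 + (1*(-1/2) - 3*1/6))) = 134*((-1/2 - 1/2)**2*(3 + (-1/2 - 1/2))) = 134*((-1)**2*(3 - 1)) = 134*(1*2) = 134*2 = 268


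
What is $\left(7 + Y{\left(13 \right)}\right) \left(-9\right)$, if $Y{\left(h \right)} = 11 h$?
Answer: $-1350$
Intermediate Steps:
$\left(7 + Y{\left(13 \right)}\right) \left(-9\right) = \left(7 + 11 \cdot 13\right) \left(-9\right) = \left(7 + 143\right) \left(-9\right) = 150 \left(-9\right) = -1350$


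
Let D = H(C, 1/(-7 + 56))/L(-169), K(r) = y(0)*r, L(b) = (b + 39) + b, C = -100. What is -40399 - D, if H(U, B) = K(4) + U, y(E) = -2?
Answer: -12079409/299 ≈ -40399.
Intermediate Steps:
L(b) = 39 + 2*b (L(b) = (39 + b) + b = 39 + 2*b)
K(r) = -2*r
H(U, B) = -8 + U (H(U, B) = -2*4 + U = -8 + U)
D = 108/299 (D = (-8 - 100)/(39 + 2*(-169)) = -108/(39 - 338) = -108/(-299) = -108*(-1/299) = 108/299 ≈ 0.36120)
-40399 - D = -40399 - 1*108/299 = -40399 - 108/299 = -12079409/299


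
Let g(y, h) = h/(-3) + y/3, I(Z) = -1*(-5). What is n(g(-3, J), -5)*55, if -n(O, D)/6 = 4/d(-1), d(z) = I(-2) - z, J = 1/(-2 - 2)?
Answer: -220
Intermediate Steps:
I(Z) = 5
J = -1/4 (J = 1/(-4) = -1/4 ≈ -0.25000)
d(z) = 5 - z
g(y, h) = -h/3 + y/3 (g(y, h) = h*(-1/3) + y*(1/3) = -h/3 + y/3)
n(O, D) = -4 (n(O, D) = -24/(5 - 1*(-1)) = -24/(5 + 1) = -24/6 = -6*2/3 = -4)
n(g(-3, J), -5)*55 = -4*55 = -220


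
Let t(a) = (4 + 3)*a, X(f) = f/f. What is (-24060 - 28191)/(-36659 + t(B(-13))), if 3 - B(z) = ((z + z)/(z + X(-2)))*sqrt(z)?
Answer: 9845342424/6903493891 - 4075578*I*sqrt(13)/6903493891 ≈ 1.4261 - 0.0021286*I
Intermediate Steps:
X(f) = 1
B(z) = 3 - 2*z**(3/2)/(1 + z) (B(z) = 3 - (z + z)/(z + 1)*sqrt(z) = 3 - (2*z)/(1 + z)*sqrt(z) = 3 - 2*z/(1 + z)*sqrt(z) = 3 - 2*z**(3/2)/(1 + z))
t(a) = 7*a
(-24060 - 28191)/(-36659 + t(B(-13))) = (-24060 - 28191)/(-36659 + 7*((3 - (-26)*I*sqrt(13) + 3*(-13))/(1 - 13))) = -52251/(-36659 + 7*((3 - (-26)*I*sqrt(13) - 39)/(-12))) = -52251/(-36659 + 7*(-(3 + 26*I*sqrt(13) - 39)/12)) = -52251/(-36659 + 7*(-(-36 + 26*I*sqrt(13))/12)) = -52251/(-36659 + 7*(3 - 13*I*sqrt(13)/6)) = -52251/(-36659 + (21 - 91*I*sqrt(13)/6)) = -52251/(-36638 - 91*I*sqrt(13)/6)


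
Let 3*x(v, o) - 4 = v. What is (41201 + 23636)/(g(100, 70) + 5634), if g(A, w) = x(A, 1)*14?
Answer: 194511/18358 ≈ 10.595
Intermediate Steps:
x(v, o) = 4/3 + v/3
g(A, w) = 56/3 + 14*A/3 (g(A, w) = (4/3 + A/3)*14 = 56/3 + 14*A/3)
(41201 + 23636)/(g(100, 70) + 5634) = (41201 + 23636)/((56/3 + (14/3)*100) + 5634) = 64837/((56/3 + 1400/3) + 5634) = 64837/(1456/3 + 5634) = 64837/(18358/3) = 64837*(3/18358) = 194511/18358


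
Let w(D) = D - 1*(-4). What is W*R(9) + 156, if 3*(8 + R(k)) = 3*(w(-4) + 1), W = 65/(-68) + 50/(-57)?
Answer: 654391/3876 ≈ 168.83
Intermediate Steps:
w(D) = 4 + D (w(D) = D + 4 = 4 + D)
W = -7105/3876 (W = 65*(-1/68) + 50*(-1/57) = -65/68 - 50/57 = -7105/3876 ≈ -1.8331)
R(k) = -7 (R(k) = -8 + (3*((4 - 4) + 1))/3 = -8 + (3*(0 + 1))/3 = -8 + (3*1)/3 = -8 + (⅓)*3 = -8 + 1 = -7)
W*R(9) + 156 = -7105/3876*(-7) + 156 = 49735/3876 + 156 = 654391/3876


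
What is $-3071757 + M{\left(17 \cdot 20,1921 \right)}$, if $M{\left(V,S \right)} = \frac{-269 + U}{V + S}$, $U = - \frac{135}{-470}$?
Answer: $- \frac{652852827497}{212534} \approx -3.0718 \cdot 10^{6}$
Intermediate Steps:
$U = \frac{27}{94}$ ($U = \left(-135\right) \left(- \frac{1}{470}\right) = \frac{27}{94} \approx 0.28723$)
$M{\left(V,S \right)} = - \frac{25259}{94 \left(S + V\right)}$ ($M{\left(V,S \right)} = \frac{-269 + \frac{27}{94}}{V + S} = - \frac{25259}{94 \left(S + V\right)}$)
$-3071757 + M{\left(17 \cdot 20,1921 \right)} = -3071757 - \frac{25259}{94 \cdot 1921 + 94 \cdot 17 \cdot 20} = -3071757 - \frac{25259}{180574 + 94 \cdot 340} = -3071757 - \frac{25259}{180574 + 31960} = -3071757 - \frac{25259}{212534} = - \frac{652852827497}{212534}$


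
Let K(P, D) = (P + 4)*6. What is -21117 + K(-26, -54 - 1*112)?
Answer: -21249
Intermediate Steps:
K(P, D) = 24 + 6*P (K(P, D) = (4 + P)*6 = 24 + 6*P)
-21117 + K(-26, -54 - 1*112) = -21117 + (24 + 6*(-26)) = -21117 + (24 - 156) = -21117 - 132 = -21249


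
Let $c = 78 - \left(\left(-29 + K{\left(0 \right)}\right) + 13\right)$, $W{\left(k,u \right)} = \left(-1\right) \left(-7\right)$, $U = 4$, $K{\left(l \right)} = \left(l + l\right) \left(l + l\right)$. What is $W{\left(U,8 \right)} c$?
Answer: $658$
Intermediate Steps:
$K{\left(l \right)} = 4 l^{2}$ ($K{\left(l \right)} = 2 l 2 l = 4 l^{2}$)
$W{\left(k,u \right)} = 7$
$c = 94$ ($c = 78 - \left(\left(-29 + 4 \cdot 0^{2}\right) + 13\right) = 78 - \left(\left(-29 + 4 \cdot 0\right) + 13\right) = 78 - \left(\left(-29 + 0\right) + 13\right) = 78 - \left(-29 + 13\right) = 78 - -16 = 78 + 16 = 94$)
$W{\left(U,8 \right)} c = 7 \cdot 94 = 658$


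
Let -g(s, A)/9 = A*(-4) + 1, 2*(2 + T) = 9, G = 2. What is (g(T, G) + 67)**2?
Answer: 16900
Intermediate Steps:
T = 5/2 (T = -2 + (1/2)*9 = -2 + 9/2 = 5/2 ≈ 2.5000)
g(s, A) = -9 + 36*A (g(s, A) = -9*(A*(-4) + 1) = -9*(-4*A + 1) = -9*(1 - 4*A) = -9 + 36*A)
(g(T, G) + 67)**2 = ((-9 + 36*2) + 67)**2 = ((-9 + 72) + 67)**2 = (63 + 67)**2 = 130**2 = 16900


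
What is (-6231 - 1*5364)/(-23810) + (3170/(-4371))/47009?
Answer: 476484534601/978478326318 ≈ 0.48696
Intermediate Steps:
(-6231 - 1*5364)/(-23810) + (3170/(-4371))/47009 = (-6231 - 5364)*(-1/23810) + (3170*(-1/4371))*(1/47009) = -11595*(-1/23810) - 3170/4371*1/47009 = 2319/4762 - 3170/205476339 = 476484534601/978478326318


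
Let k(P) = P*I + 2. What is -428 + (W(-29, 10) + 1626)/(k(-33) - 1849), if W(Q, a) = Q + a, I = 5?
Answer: -862743/2012 ≈ -428.80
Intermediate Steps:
k(P) = 2 + 5*P (k(P) = P*5 + 2 = 5*P + 2 = 2 + 5*P)
-428 + (W(-29, 10) + 1626)/(k(-33) - 1849) = -428 + ((-29 + 10) + 1626)/((2 + 5*(-33)) - 1849) = -428 + (-19 + 1626)/((2 - 165) - 1849) = -428 + 1607/(-163 - 1849) = -428 + 1607/(-2012) = -428 + 1607*(-1/2012) = -428 - 1607/2012 = -862743/2012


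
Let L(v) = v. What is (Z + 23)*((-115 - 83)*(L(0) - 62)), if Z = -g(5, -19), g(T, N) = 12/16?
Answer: 273141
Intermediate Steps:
g(T, N) = 3/4 (g(T, N) = 12*(1/16) = 3/4)
Z = -3/4 (Z = -1*3/4 = -3/4 ≈ -0.75000)
(Z + 23)*((-115 - 83)*(L(0) - 62)) = (-3/4 + 23)*((-115 - 83)*(0 - 62)) = 89*(-198*(-62))/4 = (89/4)*12276 = 273141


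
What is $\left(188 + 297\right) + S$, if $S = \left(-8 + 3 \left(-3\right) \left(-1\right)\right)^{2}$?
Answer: $486$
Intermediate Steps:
$S = 1$ ($S = \left(-8 - -9\right)^{2} = \left(-8 + 9\right)^{2} = 1^{2} = 1$)
$\left(188 + 297\right) + S = \left(188 + 297\right) + 1 = 485 + 1 = 486$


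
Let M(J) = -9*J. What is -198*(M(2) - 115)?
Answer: 26334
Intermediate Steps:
-198*(M(2) - 115) = -198*(-9*2 - 115) = -198*(-18 - 115) = -198*(-133) = 26334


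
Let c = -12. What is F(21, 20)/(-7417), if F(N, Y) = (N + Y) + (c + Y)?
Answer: -49/7417 ≈ -0.0066064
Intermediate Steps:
F(N, Y) = -12 + N + 2*Y (F(N, Y) = (N + Y) + (-12 + Y) = -12 + N + 2*Y)
F(21, 20)/(-7417) = (-12 + 21 + 2*20)/(-7417) = (-12 + 21 + 40)*(-1/7417) = 49*(-1/7417) = -49/7417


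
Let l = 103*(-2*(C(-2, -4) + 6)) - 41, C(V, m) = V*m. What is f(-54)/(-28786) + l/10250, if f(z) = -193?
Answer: -822208/2950565 ≈ -0.27866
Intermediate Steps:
l = -2925 (l = 103*(-2*(-2*(-4) + 6)) - 41 = 103*(-2*(8 + 6)) - 41 = 103*(-2*14) - 41 = 103*(-28) - 41 = -2884 - 41 = -2925)
f(-54)/(-28786) + l/10250 = -193/(-28786) - 2925/10250 = -193*(-1/28786) - 2925*1/10250 = 193/28786 - 117/410 = -822208/2950565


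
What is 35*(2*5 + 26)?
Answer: 1260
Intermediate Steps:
35*(2*5 + 26) = 35*(10 + 26) = 35*36 = 1260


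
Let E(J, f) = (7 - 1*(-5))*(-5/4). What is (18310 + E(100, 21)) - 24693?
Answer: -6398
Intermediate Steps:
E(J, f) = -15 (E(J, f) = (7 + 5)*(-5*¼) = 12*(-5/4) = -15)
(18310 + E(100, 21)) - 24693 = (18310 - 15) - 24693 = 18295 - 24693 = -6398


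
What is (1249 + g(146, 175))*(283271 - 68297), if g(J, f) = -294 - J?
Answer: 173913966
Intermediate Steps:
(1249 + g(146, 175))*(283271 - 68297) = (1249 + (-294 - 1*146))*(283271 - 68297) = (1249 + (-294 - 146))*214974 = (1249 - 440)*214974 = 809*214974 = 173913966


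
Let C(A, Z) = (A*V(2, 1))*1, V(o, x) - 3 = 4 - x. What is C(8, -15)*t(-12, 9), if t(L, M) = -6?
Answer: -288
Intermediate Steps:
V(o, x) = 7 - x (V(o, x) = 3 + (4 - x) = 7 - x)
C(A, Z) = 6*A (C(A, Z) = (A*(7 - 1*1))*1 = (A*(7 - 1))*1 = (A*6)*1 = (6*A)*1 = 6*A)
C(8, -15)*t(-12, 9) = (6*8)*(-6) = 48*(-6) = -288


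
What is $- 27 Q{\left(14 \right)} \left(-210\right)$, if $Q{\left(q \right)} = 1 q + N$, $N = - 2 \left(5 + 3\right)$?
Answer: $-11340$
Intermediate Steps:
$N = -16$ ($N = \left(-2\right) 8 = -16$)
$Q{\left(q \right)} = -16 + q$ ($Q{\left(q \right)} = 1 q - 16 = q - 16 = -16 + q$)
$- 27 Q{\left(14 \right)} \left(-210\right) = - 27 \left(-16 + 14\right) \left(-210\right) = \left(-27\right) \left(-2\right) \left(-210\right) = 54 \left(-210\right) = -11340$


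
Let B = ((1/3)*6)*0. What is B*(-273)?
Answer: 0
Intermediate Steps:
B = 0 (B = ((1*(⅓))*6)*0 = ((⅓)*6)*0 = 2*0 = 0)
B*(-273) = 0*(-273) = 0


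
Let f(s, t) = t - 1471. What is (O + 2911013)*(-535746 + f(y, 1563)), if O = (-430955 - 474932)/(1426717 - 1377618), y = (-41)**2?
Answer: -76559377155595600/49099 ≈ -1.5593e+12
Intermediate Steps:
y = 1681
O = -905887/49099 ≈ -18.450
f(s, t) = -1471 + t
(O + 2911013)*(-535746 + f(y, 1563)) = (-905887/49099 + 2911013)*(-535746 + (-1471 + 1563)) = 142926921400*(-535746 + 92)/49099 = (142926921400/49099)*(-535654) = -76559377155595600/49099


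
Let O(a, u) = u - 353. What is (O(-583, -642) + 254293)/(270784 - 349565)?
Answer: -253298/78781 ≈ -3.2152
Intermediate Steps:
O(a, u) = -353 + u
(O(-583, -642) + 254293)/(270784 - 349565) = ((-353 - 642) + 254293)/(270784 - 349565) = (-995 + 254293)/(-78781) = 253298*(-1/78781) = -253298/78781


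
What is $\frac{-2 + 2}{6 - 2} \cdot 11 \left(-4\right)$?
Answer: $0$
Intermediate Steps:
$\frac{-2 + 2}{6 - 2} \cdot 11 \left(-4\right) = \frac{0}{4} \cdot 11 \left(-4\right) = 0 \cdot \frac{1}{4} \cdot 11 \left(-4\right) = 0 \cdot 11 \left(-4\right) = 0 \left(-4\right) = 0$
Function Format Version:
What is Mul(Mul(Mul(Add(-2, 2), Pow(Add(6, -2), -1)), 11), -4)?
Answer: 0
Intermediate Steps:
Mul(Mul(Mul(Add(-2, 2), Pow(Add(6, -2), -1)), 11), -4) = Mul(Mul(Mul(0, Pow(4, -1)), 11), -4) = Mul(Mul(Mul(0, Rational(1, 4)), 11), -4) = Mul(Mul(0, 11), -4) = Mul(0, -4) = 0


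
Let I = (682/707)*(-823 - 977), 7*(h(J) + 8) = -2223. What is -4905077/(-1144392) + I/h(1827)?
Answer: 2533901337983/263415006168 ≈ 9.6194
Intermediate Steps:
h(J) = -2279/7 (h(J) = -8 + (⅐)*(-2223) = -8 - 2223/7 = -2279/7)
I = -1227600/707 (I = (682*(1/707))*(-1800) = (682/707)*(-1800) = -1227600/707 ≈ -1736.4)
-4905077/(-1144392) + I/h(1827) = -4905077/(-1144392) - 1227600/(707*(-2279/7)) = -4905077*(-1/1144392) - 1227600/707*(-7/2279) = 4905077/1144392 + 1227600/230179 = 2533901337983/263415006168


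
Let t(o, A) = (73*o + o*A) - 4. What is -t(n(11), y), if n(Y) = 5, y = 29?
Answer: -506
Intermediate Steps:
t(o, A) = -4 + 73*o + A*o (t(o, A) = (73*o + A*o) - 4 = -4 + 73*o + A*o)
-t(n(11), y) = -(-4 + 73*5 + 29*5) = -(-4 + 365 + 145) = -1*506 = -506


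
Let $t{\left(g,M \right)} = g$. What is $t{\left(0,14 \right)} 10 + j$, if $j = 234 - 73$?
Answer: $161$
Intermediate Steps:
$j = 161$
$t{\left(0,14 \right)} 10 + j = 0 \cdot 10 + 161 = 0 + 161 = 161$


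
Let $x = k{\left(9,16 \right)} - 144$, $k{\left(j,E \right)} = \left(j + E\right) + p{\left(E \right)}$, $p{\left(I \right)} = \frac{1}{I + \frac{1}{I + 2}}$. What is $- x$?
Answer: $\frac{34373}{289} \approx 118.94$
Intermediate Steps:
$p{\left(I \right)} = \frac{1}{I + \frac{1}{2 + I}}$
$k{\left(j,E \right)} = E + j + \frac{2 + E}{1 + E^{2} + 2 E}$ ($k{\left(j,E \right)} = \left(j + E\right) + \frac{2 + E}{1 + E^{2} + 2 E} = \left(E + j\right) + \frac{2 + E}{1 + E^{2} + 2 E} = E + j + \frac{2 + E}{1 + E^{2} + 2 E}$)
$x = - \frac{34373}{289}$ ($x = \frac{2 + 16 + \left(16 + 9\right) \left(1 + 16^{2} + 2 \cdot 16\right)}{1 + 16^{2} + 2 \cdot 16} - 144 = \frac{2 + 16 + 25 \left(1 + 256 + 32\right)}{1 + 256 + 32} - 144 = \frac{2 + 16 + 25 \cdot 289}{289} - 144 = \frac{2 + 16 + 7225}{289} - 144 = \frac{1}{289} \cdot 7243 - 144 = \frac{7243}{289} - 144 = - \frac{34373}{289} \approx -118.94$)
$- x = \left(-1\right) \left(- \frac{34373}{289}\right) = \frac{34373}{289}$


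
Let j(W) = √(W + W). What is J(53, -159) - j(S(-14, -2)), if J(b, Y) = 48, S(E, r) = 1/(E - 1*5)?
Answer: 48 - I*√38/19 ≈ 48.0 - 0.32444*I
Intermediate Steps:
S(E, r) = 1/(-5 + E) (S(E, r) = 1/(E - 5) = 1/(-5 + E))
j(W) = √2*√W (j(W) = √(2*W) = √2*√W)
J(53, -159) - j(S(-14, -2)) = 48 - √2*√(1/(-5 - 14)) = 48 - √2*√(1/(-19)) = 48 - √2*√(-1/19) = 48 - √2*I*√19/19 = 48 - I*√38/19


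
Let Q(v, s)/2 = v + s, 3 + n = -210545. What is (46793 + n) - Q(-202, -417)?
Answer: -162517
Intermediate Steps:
n = -210548 (n = -3 - 210545 = -210548)
Q(v, s) = 2*s + 2*v (Q(v, s) = 2*(v + s) = 2*(s + v) = 2*s + 2*v)
(46793 + n) - Q(-202, -417) = (46793 - 210548) - (2*(-417) + 2*(-202)) = -163755 - (-834 - 404) = -163755 - 1*(-1238) = -163755 + 1238 = -162517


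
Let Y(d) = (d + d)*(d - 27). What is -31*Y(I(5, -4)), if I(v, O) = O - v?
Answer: -20088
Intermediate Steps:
Y(d) = 2*d*(-27 + d) (Y(d) = (2*d)*(-27 + d) = 2*d*(-27 + d))
-31*Y(I(5, -4)) = -62*(-4 - 1*5)*(-27 + (-4 - 1*5)) = -62*(-4 - 5)*(-27 + (-4 - 5)) = -62*(-9)*(-27 - 9) = -62*(-9)*(-36) = -31*648 = -20088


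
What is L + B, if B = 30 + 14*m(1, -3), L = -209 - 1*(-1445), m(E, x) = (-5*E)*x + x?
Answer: 1434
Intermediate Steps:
m(E, x) = x - 5*E*x (m(E, x) = -5*E*x + x = x - 5*E*x)
L = 1236 (L = -209 + 1445 = 1236)
B = 198 (B = 30 + 14*(-3*(1 - 5*1)) = 30 + 14*(-3*(1 - 5)) = 30 + 14*(-3*(-4)) = 30 + 14*12 = 30 + 168 = 198)
L + B = 1236 + 198 = 1434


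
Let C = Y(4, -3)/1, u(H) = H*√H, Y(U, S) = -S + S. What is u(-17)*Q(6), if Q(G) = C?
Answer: 0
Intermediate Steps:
Y(U, S) = 0
u(H) = H^(3/2)
C = 0 (C = 0/1 = 0*1 = 0)
Q(G) = 0
u(-17)*Q(6) = (-17)^(3/2)*0 = -17*I*√17*0 = 0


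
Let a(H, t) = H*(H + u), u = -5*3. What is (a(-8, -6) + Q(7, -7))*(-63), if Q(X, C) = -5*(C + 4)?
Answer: -12537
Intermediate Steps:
u = -15
Q(X, C) = -20 - 5*C (Q(X, C) = -5*(4 + C) = -20 - 5*C)
a(H, t) = H*(-15 + H) (a(H, t) = H*(H - 15) = H*(-15 + H))
(a(-8, -6) + Q(7, -7))*(-63) = (-8*(-15 - 8) + (-20 - 5*(-7)))*(-63) = (-8*(-23) + (-20 + 35))*(-63) = (184 + 15)*(-63) = 199*(-63) = -12537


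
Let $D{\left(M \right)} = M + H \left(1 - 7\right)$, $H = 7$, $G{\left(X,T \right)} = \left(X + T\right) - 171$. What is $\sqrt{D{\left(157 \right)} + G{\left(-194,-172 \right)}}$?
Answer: $i \sqrt{422} \approx 20.543 i$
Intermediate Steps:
$G{\left(X,T \right)} = -171 + T + X$ ($G{\left(X,T \right)} = \left(T + X\right) - 171 = -171 + T + X$)
$D{\left(M \right)} = -42 + M$ ($D{\left(M \right)} = M + 7 \left(1 - 7\right) = M + 7 \left(-6\right) = M - 42 = -42 + M$)
$\sqrt{D{\left(157 \right)} + G{\left(-194,-172 \right)}} = \sqrt{\left(-42 + 157\right) - 537} = \sqrt{115 - 537} = \sqrt{-422} = i \sqrt{422}$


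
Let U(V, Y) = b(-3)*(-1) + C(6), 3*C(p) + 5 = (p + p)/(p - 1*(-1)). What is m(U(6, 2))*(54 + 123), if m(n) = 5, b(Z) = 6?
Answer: 885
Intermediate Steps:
C(p) = -5/3 + 2*p/(3*(1 + p)) (C(p) = -5/3 + ((p + p)/(p - 1*(-1)))/3 = -5/3 + ((2*p)/(p + 1))/3 = -5/3 + ((2*p)/(1 + p))/3 = -5/3 + (2*p/(1 + p))/3 = -5/3 + 2*p/(3*(1 + p)))
U(V, Y) = -149/21 (U(V, Y) = 6*(-1) + (-5/3 - 1*6)/(1 + 6) = -6 + (-5/3 - 6)/7 = -6 + (1/7)*(-23/3) = -6 - 23/21 = -149/21)
m(U(6, 2))*(54 + 123) = 5*(54 + 123) = 5*177 = 885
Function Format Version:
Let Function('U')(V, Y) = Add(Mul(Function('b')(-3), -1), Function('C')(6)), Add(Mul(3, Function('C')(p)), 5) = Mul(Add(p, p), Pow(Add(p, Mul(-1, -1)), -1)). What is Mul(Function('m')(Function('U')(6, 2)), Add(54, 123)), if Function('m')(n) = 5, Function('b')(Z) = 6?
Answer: 885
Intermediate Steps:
Function('C')(p) = Add(Rational(-5, 3), Mul(Rational(2, 3), p, Pow(Add(1, p), -1))) (Function('C')(p) = Add(Rational(-5, 3), Mul(Rational(1, 3), Mul(Add(p, p), Pow(Add(p, Mul(-1, -1)), -1)))) = Add(Rational(-5, 3), Mul(Rational(1, 3), Mul(Mul(2, p), Pow(Add(p, 1), -1)))) = Add(Rational(-5, 3), Mul(Rational(1, 3), Mul(Mul(2, p), Pow(Add(1, p), -1)))) = Add(Rational(-5, 3), Mul(Rational(1, 3), Mul(2, p, Pow(Add(1, p), -1)))) = Add(Rational(-5, 3), Mul(Rational(2, 3), p, Pow(Add(1, p), -1))))
Function('U')(V, Y) = Rational(-149, 21) (Function('U')(V, Y) = Add(Mul(6, -1), Mul(Pow(Add(1, 6), -1), Add(Rational(-5, 3), Mul(-1, 6)))) = Add(-6, Mul(Pow(7, -1), Add(Rational(-5, 3), -6))) = Add(-6, Mul(Rational(1, 7), Rational(-23, 3))) = Add(-6, Rational(-23, 21)) = Rational(-149, 21))
Mul(Function('m')(Function('U')(6, 2)), Add(54, 123)) = Mul(5, Add(54, 123)) = Mul(5, 177) = 885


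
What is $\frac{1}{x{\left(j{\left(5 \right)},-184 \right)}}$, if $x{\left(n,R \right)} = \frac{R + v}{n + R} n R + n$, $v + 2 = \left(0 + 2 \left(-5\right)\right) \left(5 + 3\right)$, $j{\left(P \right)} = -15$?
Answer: $\frac{199}{731175} \approx 0.00027216$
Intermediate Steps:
$v = -82$ ($v = -2 + \left(0 + 2 \left(-5\right)\right) \left(5 + 3\right) = -2 + \left(0 - 10\right) 8 = -2 - 80 = -82$)
$x{\left(n,R \right)} = n + \frac{R n \left(-82 + R\right)}{R + n}$ ($x{\left(n,R \right)} = \frac{R - 82}{n + R} n R + n = \frac{-82 + R}{R + n} n R + n = \frac{n \left(-82 + R\right)}{R + n} R + n = \frac{R n \left(-82 + R\right)}{R + n} + n = n + \frac{R n \left(-82 + R\right)}{R + n}$)
$\frac{1}{x{\left(j{\left(5 \right)},-184 \right)}} = \frac{1}{\left(-15\right) \frac{1}{-184 - 15} \left(-15 + \left(-184\right)^{2} - -14904\right)} = \frac{1}{\left(-15\right) \frac{1}{-199} \left(-15 + 33856 + 14904\right)} = \frac{1}{\left(-15\right) \left(- \frac{1}{199}\right) 48745} = \frac{1}{\frac{731175}{199}} = \frac{199}{731175}$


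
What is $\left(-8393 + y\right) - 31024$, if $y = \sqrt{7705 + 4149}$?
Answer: $-39417 + \sqrt{11854} \approx -39308.0$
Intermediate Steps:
$y = \sqrt{11854} \approx 108.88$
$\left(-8393 + y\right) - 31024 = \left(-8393 + \sqrt{11854}\right) - 31024 = -39417 + \sqrt{11854}$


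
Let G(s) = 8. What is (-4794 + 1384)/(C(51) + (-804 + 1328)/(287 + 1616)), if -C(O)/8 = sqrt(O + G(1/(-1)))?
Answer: 425044565/1709270726 + 6174502345*sqrt(59)/854635363 ≈ 55.743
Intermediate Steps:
C(O) = -8*sqrt(8 + O) (C(O) = -8*sqrt(O + 8) = -8*sqrt(8 + O))
(-4794 + 1384)/(C(51) + (-804 + 1328)/(287 + 1616)) = (-4794 + 1384)/(-8*sqrt(8 + 51) + (-804 + 1328)/(287 + 1616)) = -3410/(-8*sqrt(59) + 524/1903) = -3410/(524/1903 - 8*sqrt(59))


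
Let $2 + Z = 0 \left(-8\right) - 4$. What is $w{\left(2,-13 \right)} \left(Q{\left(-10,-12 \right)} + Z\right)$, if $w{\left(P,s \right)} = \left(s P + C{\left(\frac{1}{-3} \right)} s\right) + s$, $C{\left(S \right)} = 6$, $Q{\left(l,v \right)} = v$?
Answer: $2106$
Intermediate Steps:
$w{\left(P,s \right)} = 7 s + P s$ ($w{\left(P,s \right)} = \left(s P + 6 s\right) + s = \left(P s + 6 s\right) + s = \left(6 s + P s\right) + s = 7 s + P s$)
$Z = -6$ ($Z = -2 + \left(0 \left(-8\right) - 4\right) = -2 + \left(0 - 4\right) = -2 - 4 = -6$)
$w{\left(2,-13 \right)} \left(Q{\left(-10,-12 \right)} + Z\right) = - 13 \left(7 + 2\right) \left(-12 - 6\right) = \left(-13\right) 9 \left(-18\right) = \left(-117\right) \left(-18\right) = 2106$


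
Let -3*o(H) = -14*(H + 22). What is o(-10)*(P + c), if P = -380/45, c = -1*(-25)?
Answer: 8344/9 ≈ 927.11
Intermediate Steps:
c = 25
o(H) = 308/3 + 14*H/3 (o(H) = -(-14)*(H + 22)/3 = -(-14)*(22 + H)/3 = -(-308 - 14*H)/3 = 308/3 + 14*H/3)
P = -76/9 (P = -380*1/45 = -76/9 ≈ -8.4444)
o(-10)*(P + c) = (308/3 + (14/3)*(-10))*(-76/9 + 25) = (308/3 - 140/3)*(149/9) = 56*(149/9) = 8344/9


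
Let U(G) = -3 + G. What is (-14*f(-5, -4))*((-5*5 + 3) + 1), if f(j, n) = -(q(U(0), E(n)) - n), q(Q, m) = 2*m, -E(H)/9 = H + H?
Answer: -43512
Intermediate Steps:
E(H) = -18*H (E(H) = -9*(H + H) = -18*H)
f(j, n) = 37*n (f(j, n) = -(2*(-18*n) - n) = -(-36*n - n) = -(-37)*n = 37*n)
(-14*f(-5, -4))*((-5*5 + 3) + 1) = (-518*(-4))*((-5*5 + 3) + 1) = (-14*(-148))*((-25 + 3) + 1) = 2072*(-22 + 1) = 2072*(-21) = -43512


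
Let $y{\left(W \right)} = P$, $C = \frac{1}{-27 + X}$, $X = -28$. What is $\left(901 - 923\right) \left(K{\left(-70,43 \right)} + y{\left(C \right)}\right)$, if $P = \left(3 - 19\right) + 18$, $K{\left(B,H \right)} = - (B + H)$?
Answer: $-638$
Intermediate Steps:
$K{\left(B,H \right)} = - B - H$
$C = - \frac{1}{55}$ ($C = \frac{1}{-27 - 28} = \frac{1}{-55} = - \frac{1}{55} \approx -0.018182$)
$P = 2$ ($P = -16 + 18 = 2$)
$y{\left(W \right)} = 2$
$\left(901 - 923\right) \left(K{\left(-70,43 \right)} + y{\left(C \right)}\right) = \left(901 - 923\right) \left(\left(\left(-1\right) \left(-70\right) - 43\right) + 2\right) = - 22 \left(\left(70 - 43\right) + 2\right) = - 22 \left(27 + 2\right) = \left(-22\right) 29 = -638$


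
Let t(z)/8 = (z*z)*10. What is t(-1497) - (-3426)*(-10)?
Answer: 179246460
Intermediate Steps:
t(z) = 80*z² (t(z) = 8*((z*z)*10) = 8*(z²*10) = 8*(10*z²) = 80*z²)
t(-1497) - (-3426)*(-10) = 80*(-1497)² - (-3426)*(-10) = 80*2241009 - 1*34260 = 179280720 - 34260 = 179246460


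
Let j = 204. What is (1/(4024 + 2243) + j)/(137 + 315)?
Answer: 1278469/2832684 ≈ 0.45133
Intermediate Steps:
(1/(4024 + 2243) + j)/(137 + 315) = (1/(4024 + 2243) + 204)/(137 + 315) = (1/6267 + 204)/452 = (1/6267 + 204)*(1/452) = (1278469/6267)*(1/452) = 1278469/2832684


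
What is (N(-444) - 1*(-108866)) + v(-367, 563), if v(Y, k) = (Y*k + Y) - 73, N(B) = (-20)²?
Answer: -97795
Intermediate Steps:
N(B) = 400
v(Y, k) = -73 + Y + Y*k (v(Y, k) = (Y + Y*k) - 73 = -73 + Y + Y*k)
(N(-444) - 1*(-108866)) + v(-367, 563) = (400 - 1*(-108866)) + (-73 - 367 - 367*563) = (400 + 108866) + (-73 - 367 - 206621) = 109266 - 207061 = -97795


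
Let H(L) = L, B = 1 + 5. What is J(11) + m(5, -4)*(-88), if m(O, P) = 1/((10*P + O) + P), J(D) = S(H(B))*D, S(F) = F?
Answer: 2662/39 ≈ 68.256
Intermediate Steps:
B = 6
J(D) = 6*D
m(O, P) = 1/(O + 11*P) (m(O, P) = 1/((O + 10*P) + P) = 1/(O + 11*P))
J(11) + m(5, -4)*(-88) = 6*11 - 88/(5 + 11*(-4)) = 66 - 88/(5 - 44) = 66 - 88/(-39) = 66 - 1/39*(-88) = 66 + 88/39 = 2662/39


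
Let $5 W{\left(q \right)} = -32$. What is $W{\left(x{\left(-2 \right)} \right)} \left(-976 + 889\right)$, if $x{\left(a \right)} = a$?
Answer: $\frac{2784}{5} \approx 556.8$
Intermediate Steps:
$W{\left(q \right)} = - \frac{32}{5}$ ($W{\left(q \right)} = \frac{1}{5} \left(-32\right) = - \frac{32}{5}$)
$W{\left(x{\left(-2 \right)} \right)} \left(-976 + 889\right) = - \frac{32 \left(-976 + 889\right)}{5} = \left(- \frac{32}{5}\right) \left(-87\right) = \frac{2784}{5}$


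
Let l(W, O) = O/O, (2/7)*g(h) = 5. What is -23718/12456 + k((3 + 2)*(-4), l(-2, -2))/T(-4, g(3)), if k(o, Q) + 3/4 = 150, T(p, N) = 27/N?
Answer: 1181227/12456 ≈ 94.832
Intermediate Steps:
g(h) = 35/2 (g(h) = (7/2)*5 = 35/2)
l(W, O) = 1
k(o, Q) = 597/4 (k(o, Q) = -3/4 + 150 = 597/4)
-23718/12456 + k((3 + 2)*(-4), l(-2, -2))/T(-4, g(3)) = -23718/12456 + 597/(4*((27/(35/2)))) = -23718*1/12456 + 597/(4*((27*(2/35)))) = -3953/2076 + 597/(4*(54/35)) = -3953/2076 + (597/4)*(35/54) = -3953/2076 + 6965/72 = 1181227/12456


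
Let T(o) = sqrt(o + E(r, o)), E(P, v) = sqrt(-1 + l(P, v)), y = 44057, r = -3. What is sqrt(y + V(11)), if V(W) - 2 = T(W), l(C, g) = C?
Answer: sqrt(44059 + sqrt(11 + 2*I)) ≈ 209.91 + 0.0007*I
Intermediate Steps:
E(P, v) = sqrt(-1 + P)
T(o) = sqrt(o + 2*I) (T(o) = sqrt(o + sqrt(-1 - 3)) = sqrt(o + sqrt(-4)) = sqrt(o + 2*I))
V(W) = 2 + sqrt(W + 2*I)
sqrt(y + V(11)) = sqrt(44057 + (2 + sqrt(11 + 2*I))) = sqrt(44059 + sqrt(11 + 2*I))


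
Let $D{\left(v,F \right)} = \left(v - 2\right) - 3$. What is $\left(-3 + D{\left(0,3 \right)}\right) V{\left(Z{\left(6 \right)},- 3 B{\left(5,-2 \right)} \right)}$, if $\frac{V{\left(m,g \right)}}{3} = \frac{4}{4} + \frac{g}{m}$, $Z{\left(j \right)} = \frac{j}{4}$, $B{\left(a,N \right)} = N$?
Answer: $-120$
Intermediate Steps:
$D{\left(v,F \right)} = -5 + v$ ($D{\left(v,F \right)} = \left(-2 + v\right) - 3 = -5 + v$)
$Z{\left(j \right)} = \frac{j}{4}$ ($Z{\left(j \right)} = j \frac{1}{4} = \frac{j}{4}$)
$V{\left(m,g \right)} = 3 + \frac{3 g}{m}$ ($V{\left(m,g \right)} = 3 \left(\frac{4}{4} + \frac{g}{m}\right) = 3 \left(4 \cdot \frac{1}{4} + \frac{g}{m}\right) = 3 \left(1 + \frac{g}{m}\right) = 3 + \frac{3 g}{m}$)
$\left(-3 + D{\left(0,3 \right)}\right) V{\left(Z{\left(6 \right)},- 3 B{\left(5,-2 \right)} \right)} = \left(-3 + \left(-5 + 0\right)\right) \left(3 + \frac{3 \left(\left(-3\right) \left(-2\right)\right)}{\frac{1}{4} \cdot 6}\right) = \left(-3 - 5\right) \left(3 + 3 \cdot 6 \frac{1}{\frac{3}{2}}\right) = - 8 \left(3 + 3 \cdot 6 \cdot \frac{2}{3}\right) = - 8 \left(3 + 12\right) = \left(-8\right) 15 = -120$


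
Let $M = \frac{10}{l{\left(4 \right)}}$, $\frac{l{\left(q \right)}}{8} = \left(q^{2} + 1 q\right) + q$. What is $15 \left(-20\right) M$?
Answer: $- \frac{125}{8} \approx -15.625$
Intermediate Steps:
$l{\left(q \right)} = 8 q^{2} + 16 q$ ($l{\left(q \right)} = 8 \left(\left(q^{2} + 1 q\right) + q\right) = 8 \left(\left(q^{2} + q\right) + q\right) = 8 \left(\left(q + q^{2}\right) + q\right) = 8 \left(q^{2} + 2 q\right) = 8 q^{2} + 16 q$)
$M = \frac{5}{96}$ ($M = \frac{10}{8 \cdot 4 \left(2 + 4\right)} = \frac{10}{8 \cdot 4 \cdot 6} = \frac{10}{192} = 10 \cdot \frac{1}{192} = \frac{5}{96} \approx 0.052083$)
$15 \left(-20\right) M = 15 \left(-20\right) \frac{5}{96} = \left(-300\right) \frac{5}{96} = - \frac{125}{8}$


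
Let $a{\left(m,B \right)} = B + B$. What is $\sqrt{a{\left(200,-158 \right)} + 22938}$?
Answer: $\sqrt{22622} \approx 150.41$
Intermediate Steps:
$a{\left(m,B \right)} = 2 B$
$\sqrt{a{\left(200,-158 \right)} + 22938} = \sqrt{2 \left(-158\right) + 22938} = \sqrt{-316 + 22938} = \sqrt{22622}$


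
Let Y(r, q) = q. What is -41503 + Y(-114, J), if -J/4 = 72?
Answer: -41791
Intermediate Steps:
J = -288 (J = -4*72 = -288)
-41503 + Y(-114, J) = -41503 - 288 = -41791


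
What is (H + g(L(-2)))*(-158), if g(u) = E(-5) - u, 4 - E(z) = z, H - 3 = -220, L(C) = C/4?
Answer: 32785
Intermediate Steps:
L(C) = C/4 (L(C) = C*(¼) = C/4)
H = -217 (H = 3 - 220 = -217)
E(z) = 4 - z
g(u) = 9 - u (g(u) = (4 - 1*(-5)) - u = (4 + 5) - u = 9 - u)
(H + g(L(-2)))*(-158) = (-217 + (9 - (-2)/4))*(-158) = (-217 + (9 - 1*(-½)))*(-158) = (-217 + (9 + ½))*(-158) = (-217 + 19/2)*(-158) = -415/2*(-158) = 32785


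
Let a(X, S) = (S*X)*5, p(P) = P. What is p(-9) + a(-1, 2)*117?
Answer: -1179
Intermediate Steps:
a(X, S) = 5*S*X
p(-9) + a(-1, 2)*117 = -9 + (5*2*(-1))*117 = -9 - 10*117 = -9 - 1170 = -1179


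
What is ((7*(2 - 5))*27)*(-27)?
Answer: 15309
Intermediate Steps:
((7*(2 - 5))*27)*(-27) = ((7*(-3))*27)*(-27) = -21*27*(-27) = -567*(-27) = 15309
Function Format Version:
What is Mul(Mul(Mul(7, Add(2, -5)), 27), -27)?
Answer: 15309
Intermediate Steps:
Mul(Mul(Mul(7, Add(2, -5)), 27), -27) = Mul(Mul(Mul(7, -3), 27), -27) = Mul(Mul(-21, 27), -27) = Mul(-567, -27) = 15309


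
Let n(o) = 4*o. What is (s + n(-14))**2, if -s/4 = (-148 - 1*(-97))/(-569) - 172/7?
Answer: 27887664016/15864289 ≈ 1757.9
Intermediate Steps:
s = 390044/3983 (s = -4*((-148 - 1*(-97))/(-569) - 172/7) = -4*((-148 + 97)*(-1/569) - 172*1/7) = -4*(-51*(-1/569) - 172/7) = -4*(51/569 - 172/7) = -4*(-97511/3983) = 390044/3983 ≈ 97.927)
(s + n(-14))**2 = (390044/3983 + 4*(-14))**2 = (390044/3983 - 56)**2 = (166996/3983)**2 = 27887664016/15864289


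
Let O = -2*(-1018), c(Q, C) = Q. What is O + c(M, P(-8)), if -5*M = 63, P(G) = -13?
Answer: 10117/5 ≈ 2023.4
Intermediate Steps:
M = -63/5 (M = -1/5*63 = -63/5 ≈ -12.600)
O = 2036
O + c(M, P(-8)) = 2036 - 63/5 = 10117/5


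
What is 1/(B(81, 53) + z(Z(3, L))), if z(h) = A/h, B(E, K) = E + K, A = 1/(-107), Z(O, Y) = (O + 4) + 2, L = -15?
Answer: 963/129041 ≈ 0.0074627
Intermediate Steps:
Z(O, Y) = 6 + O (Z(O, Y) = (4 + O) + 2 = 6 + O)
A = -1/107 ≈ -0.0093458
z(h) = -1/(107*h)
1/(B(81, 53) + z(Z(3, L))) = 1/((81 + 53) - 1/(107*(6 + 3))) = 1/(134 - 1/107/9) = 1/(134 - 1/107*1/9) = 1/(134 - 1/963) = 1/(129041/963) = 963/129041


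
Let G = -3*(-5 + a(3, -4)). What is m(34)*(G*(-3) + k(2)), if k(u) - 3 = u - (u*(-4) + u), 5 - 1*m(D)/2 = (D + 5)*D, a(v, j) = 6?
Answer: -52840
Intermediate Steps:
m(D) = 10 - 2*D*(5 + D) (m(D) = 10 - 2*(D + 5)*D = 10 - 2*(5 + D)*D = 10 - 2*D*(5 + D))
G = -3 (G = -3*(-5 + 6) = -3*1 = -3)
k(u) = 3 + 4*u (k(u) = 3 + (u - (u*(-4) + u)) = 3 + (u - (-4*u + u)) = 3 + (u - (-3)*u) = 3 + (u + 3*u) = 3 + 4*u)
m(34)*(G*(-3) + k(2)) = (10 - 10*34 - 2*34**2)*(-3*(-3) + (3 + 4*2)) = (10 - 340 - 2*1156)*(9 + (3 + 8)) = (10 - 340 - 2312)*(9 + 11) = -2642*20 = -52840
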